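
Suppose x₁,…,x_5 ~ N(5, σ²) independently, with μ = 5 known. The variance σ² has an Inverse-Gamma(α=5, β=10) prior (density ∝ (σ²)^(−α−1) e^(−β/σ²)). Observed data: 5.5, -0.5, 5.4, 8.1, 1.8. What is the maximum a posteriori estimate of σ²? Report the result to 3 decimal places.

Sum of squared deviations about the known mean: SS = (5.5−5)² + (-0.5−5)² + (5.4−5)² + (8.1−5)² + (1.8−5)² = 50.51.
The Normal likelihood contributes (σ²)^(−n/2) exp(−SS/(2σ²)), so the posterior is Inverse-Gamma(α + n/2, β + SS/2) = Inverse-Gamma(7.5, 35.255).
The mode of Inverse-Gamma(a, b) is b/(a+1) = 35.255/8.5 ≈ 4.148.

σ̂²_MAP = 4.148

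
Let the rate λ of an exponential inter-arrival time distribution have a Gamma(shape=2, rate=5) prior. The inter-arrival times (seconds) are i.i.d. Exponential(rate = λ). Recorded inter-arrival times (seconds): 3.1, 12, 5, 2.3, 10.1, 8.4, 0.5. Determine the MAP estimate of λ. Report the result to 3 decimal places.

The Exponential(rate=λ) likelihood is ∝ λ^n e^(−λΣtᵢ). Here n = 7 and Σtᵢ = 3.1 + 12 + 5 + 2.3 + 10.1 + 8.4 + 0.5 = 41.4.
Posterior ∝ λe^(−5λ) · λ^7e^(−41.4λ) = λ^8e^(−46.4λ), i.e. Gamma(9, 46.4).
Mode = (a−1)/b = 8/46.4 ≈ 0.172.

λ̂_MAP = 0.172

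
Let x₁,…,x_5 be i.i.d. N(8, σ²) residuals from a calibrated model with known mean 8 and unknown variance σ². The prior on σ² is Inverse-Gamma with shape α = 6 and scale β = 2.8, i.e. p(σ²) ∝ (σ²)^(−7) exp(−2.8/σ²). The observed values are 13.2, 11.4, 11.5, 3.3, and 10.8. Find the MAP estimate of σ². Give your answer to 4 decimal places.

σ̂²_MAP = 4.5463

Sum of squared deviations about the known mean: SS = (13.2−8)² + (11.4−8)² + (11.5−8)² + (3.3−8)² + (10.8−8)² = 80.78.
The Normal likelihood contributes (σ²)^(−n/2) exp(−SS/(2σ²)), so the posterior is Inverse-Gamma(α + n/2, β + SS/2) = Inverse-Gamma(8.5, 43.19).
The mode of Inverse-Gamma(a, b) is b/(a+1) = 43.19/9.5 ≈ 4.5463.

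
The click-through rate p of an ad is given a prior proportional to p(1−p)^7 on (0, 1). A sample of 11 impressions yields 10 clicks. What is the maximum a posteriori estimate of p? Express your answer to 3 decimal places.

The prior density ∝ p(1−p)^7 is the kernel of Beta(2, 8).
Data: 10 successes in 11 trials. The binomial likelihood contributes p^10(1−p)^1, so the posterior is Beta(2+10, 8+1) = Beta(12, 9).
For Beta(a, b) with a, b > 1 the mode is (a−1)/(a+b−2) = 11/19 ≈ 0.579.

p̂_MAP = 0.579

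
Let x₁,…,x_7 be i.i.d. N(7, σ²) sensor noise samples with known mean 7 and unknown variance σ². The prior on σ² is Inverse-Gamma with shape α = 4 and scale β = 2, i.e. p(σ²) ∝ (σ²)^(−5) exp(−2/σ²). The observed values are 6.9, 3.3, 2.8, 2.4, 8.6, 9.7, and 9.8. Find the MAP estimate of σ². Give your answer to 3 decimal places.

Sum of squared deviations about the known mean: SS = (6.9−7)² + (3.3−7)² + (2.8−7)² + (2.4−7)² + (8.6−7)² + (9.7−7)² + (9.8−7)² = 70.19.
The Normal likelihood contributes (σ²)^(−n/2) exp(−SS/(2σ²)), so the posterior is Inverse-Gamma(α + n/2, β + SS/2) = Inverse-Gamma(7.5, 37.095).
The mode of Inverse-Gamma(a, b) is b/(a+1) = 37.095/8.5 ≈ 4.364.

σ̂²_MAP = 4.364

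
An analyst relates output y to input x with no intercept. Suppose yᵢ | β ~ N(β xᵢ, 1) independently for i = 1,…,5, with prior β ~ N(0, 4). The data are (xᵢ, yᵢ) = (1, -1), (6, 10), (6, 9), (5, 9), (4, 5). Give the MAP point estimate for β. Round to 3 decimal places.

log p(β | y) = −Σ(yᵢ − βxᵢ)²/(2·1) − β²/(2·4) + const.
Setting the derivative to zero: Σxᵢ(yᵢ − βxᵢ)/1 − β/4 = 0, so β = Σxᵢyᵢ / (Σxᵢ² + σ²/τ²).
Σxᵢyᵢ = 1·(-1) + 6·10 + 6·9 + 5·9 + 4·5 = 178; Σxᵢ² = 114; σ²/τ² = 0.25.
β̂_MAP = 178 / (114 + 0.25) = 178/114.25 ≈ 1.558.

β̂_MAP = 1.558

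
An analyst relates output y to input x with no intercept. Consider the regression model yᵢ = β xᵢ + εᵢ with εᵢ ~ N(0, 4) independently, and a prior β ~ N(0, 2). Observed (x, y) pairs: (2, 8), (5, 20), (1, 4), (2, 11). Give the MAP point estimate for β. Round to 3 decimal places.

log p(β | y) = −Σ(yᵢ − βxᵢ)²/(2·4) − β²/(2·2) + const.
Setting the derivative to zero: Σxᵢ(yᵢ − βxᵢ)/4 − β/2 = 0, so β = Σxᵢyᵢ / (Σxᵢ² + σ²/τ²).
Σxᵢyᵢ = 2·8 + 5·20 + 1·4 + 2·11 = 142; Σxᵢ² = 34; σ²/τ² = 2.
β̂_MAP = 142 / (34 + 2) = 142/36 ≈ 3.944.

β̂_MAP = 3.944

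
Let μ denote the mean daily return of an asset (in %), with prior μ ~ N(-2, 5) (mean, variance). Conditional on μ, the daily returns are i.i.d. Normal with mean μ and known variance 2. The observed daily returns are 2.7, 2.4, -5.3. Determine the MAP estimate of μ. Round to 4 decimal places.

n = 3; x̄ = (2.7 + 2.4 + (-5.3))/3 = -0.2/3 = -1/15 ≈ -0.0667.
For a Normal prior and Normal likelihood with known variance, the posterior is Normal; its mode equals its mean, the precision-weighted average.
Prior precision 1/σ₀² = 1/5 = 0.2; data precision n/σ² = 3/2 = 1.5.
μ̂ = (0.2·(-2) + 1.5·(-1/15)) / (0.2 + 1.5) = (-0.5)/1.7 = -5/17 ≈ -0.2941.

μ̂_MAP = -0.2941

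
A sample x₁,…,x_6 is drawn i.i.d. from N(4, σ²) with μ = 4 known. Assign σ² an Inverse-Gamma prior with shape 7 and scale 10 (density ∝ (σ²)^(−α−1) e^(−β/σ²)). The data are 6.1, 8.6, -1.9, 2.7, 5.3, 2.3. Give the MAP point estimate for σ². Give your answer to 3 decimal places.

σ̂²_MAP = 3.939

Sum of squared deviations about the known mean: SS = (6.1−4)² + (8.6−4)² + (-1.9−4)² + (2.7−4)² + (5.3−4)² + (2.3−4)² = 66.65.
The Normal likelihood contributes (σ²)^(−n/2) exp(−SS/(2σ²)), so the posterior is Inverse-Gamma(α + n/2, β + SS/2) = Inverse-Gamma(10, 43.325).
The mode of Inverse-Gamma(a, b) is b/(a+1) = 43.325/11 ≈ 3.939.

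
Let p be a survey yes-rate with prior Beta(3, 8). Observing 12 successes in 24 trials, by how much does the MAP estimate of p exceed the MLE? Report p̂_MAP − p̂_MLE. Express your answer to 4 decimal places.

MAP − MLE = -0.0758

Posterior is Beta(15, 20); MAP = (15−1)/(35−2) = 14/33 ≈ 0.42424.
MLE ignores the prior: p̂_MLE = k/n = 12/24 ≈ 0.50000.
Difference = 14/33 − 12/24 = -5/66 ≈ -0.0758.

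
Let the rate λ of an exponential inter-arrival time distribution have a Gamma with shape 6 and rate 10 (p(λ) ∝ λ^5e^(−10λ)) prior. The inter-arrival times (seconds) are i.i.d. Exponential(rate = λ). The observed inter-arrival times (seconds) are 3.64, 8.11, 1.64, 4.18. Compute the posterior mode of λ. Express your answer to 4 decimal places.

λ̂_MAP = 0.3264

The Exponential(rate=λ) likelihood is ∝ λ^n e^(−λΣtᵢ). Here n = 4 and Σtᵢ = 3.64 + 8.11 + 1.64 + 4.18 = 17.57.
Posterior ∝ λ^5e^(−10λ) · λ^4e^(−17.57λ) = λ^9e^(−27.57λ), i.e. Gamma(10, 27.57).
Mode = (a−1)/b = 9/27.57 ≈ 0.3264.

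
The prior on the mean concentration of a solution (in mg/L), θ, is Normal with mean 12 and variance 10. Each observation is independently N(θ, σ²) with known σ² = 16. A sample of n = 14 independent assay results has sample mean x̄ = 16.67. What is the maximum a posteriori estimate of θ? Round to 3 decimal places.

n = 14, x̄ = 16.67.
For a Normal prior and Normal likelihood with known variance, the posterior is Normal; its mode equals its mean, the precision-weighted average.
Prior precision 1/σ₀² = 1/10 = 0.1; data precision n/σ² = 14/16 = 0.875.
θ̂ = (0.1·12 + 0.875·16.67) / (0.1 + 0.875) = 15.78625/0.975 = 12629/780 ≈ 16.191.

θ̂_MAP = 16.191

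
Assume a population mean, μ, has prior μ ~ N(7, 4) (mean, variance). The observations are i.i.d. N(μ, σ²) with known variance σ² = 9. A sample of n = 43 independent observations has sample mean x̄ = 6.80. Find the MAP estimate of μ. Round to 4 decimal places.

μ̂_MAP = 6.8099

n = 43, x̄ = 6.80.
For a Normal prior and Normal likelihood with known variance, the posterior is Normal; its mode equals its mean, the precision-weighted average.
Prior precision 1/σ₀² = 1/4 = 0.25; data precision n/σ² = 43/9.
μ̂ = (0.25·7 + (43/9)·6.8) / (0.25 + 43/9) = (6163/180)/(181/36) = 6163/905 ≈ 6.8099.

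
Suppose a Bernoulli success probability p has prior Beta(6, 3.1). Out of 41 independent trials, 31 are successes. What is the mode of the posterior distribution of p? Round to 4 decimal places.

p̂_MAP = 0.7484

Prior: Beta(6, 3.1).
Data: 31 successes in 41 trials. The binomial likelihood contributes p^31(1−p)^10, so the posterior is Beta(6+31, 3.1+10) = Beta(37, 13.1).
For Beta(a, b) with a, b > 1 the mode is (a−1)/(a+b−2) = 36/48.1 ≈ 0.7484.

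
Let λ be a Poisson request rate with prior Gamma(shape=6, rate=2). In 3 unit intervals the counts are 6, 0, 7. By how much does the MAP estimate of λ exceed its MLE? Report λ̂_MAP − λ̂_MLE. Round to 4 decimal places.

MAP − MLE = -0.7333

Σxᵢ = 13. Posterior is Gamma(19, 5); MAP = (19−1)/5 = 18/5 ≈ 3.60000.
MLE = x̄ = 13/3 ≈ 4.33333.
Difference = 18/5 − 13/3 = -11/15 ≈ -0.7333.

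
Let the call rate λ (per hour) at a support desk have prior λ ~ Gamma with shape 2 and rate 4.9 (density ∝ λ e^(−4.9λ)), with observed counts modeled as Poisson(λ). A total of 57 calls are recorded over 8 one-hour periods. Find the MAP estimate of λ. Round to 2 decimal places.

λ̂_MAP = 4.50

Σxᵢ = 57, n = 8.
Posterior ∝ λe^(−4.9λ) · λ^57e^(−8λ) = λ^58e^(−12.9λ), i.e. Gamma(shape=59, rate=12.9).
The mode of a Gamma(a, b) with a ≥ 1 (shape–rate) is (a−1)/b = 58/12.9 ≈ 4.50.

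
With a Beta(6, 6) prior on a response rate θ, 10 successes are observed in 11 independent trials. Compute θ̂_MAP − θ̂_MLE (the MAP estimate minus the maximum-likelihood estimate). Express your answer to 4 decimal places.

Posterior is Beta(16, 7); MAP = (16−1)/(23−2) = 15/21 ≈ 0.71429.
MLE ignores the prior: θ̂_MLE = k/n = 10/11 ≈ 0.90909.
Difference = 15/21 − 10/11 = -15/77 ≈ -0.1948.

MAP − MLE = -0.1948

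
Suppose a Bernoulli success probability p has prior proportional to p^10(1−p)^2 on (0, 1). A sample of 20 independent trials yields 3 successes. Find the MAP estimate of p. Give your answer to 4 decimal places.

p̂_MAP = 0.4063

The prior density ∝ p^10(1−p)^2 is the kernel of Beta(11, 3).
Data: 3 successes in 20 trials. The binomial likelihood contributes p^3(1−p)^17, so the posterior is Beta(11+3, 3+17) = Beta(14, 20).
For Beta(a, b) with a, b > 1 the mode is (a−1)/(a+b−2) = 13/32 ≈ 0.4063.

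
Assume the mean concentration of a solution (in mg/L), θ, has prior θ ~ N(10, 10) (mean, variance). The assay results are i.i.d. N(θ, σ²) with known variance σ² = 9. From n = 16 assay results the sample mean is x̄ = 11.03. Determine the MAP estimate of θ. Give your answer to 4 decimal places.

n = 16, x̄ = 11.03.
For a Normal prior and Normal likelihood with known variance, the posterior is Normal; its mode equals its mean, the precision-weighted average.
Prior precision 1/σ₀² = 1/10 = 0.1; data precision n/σ² = 16/9.
θ̂ = (0.1·10 + (16/9)·11.03) / (0.1 + 16/9) = (4637/225)/(169/90) = 9274/845 ≈ 10.9751.

θ̂_MAP = 10.9751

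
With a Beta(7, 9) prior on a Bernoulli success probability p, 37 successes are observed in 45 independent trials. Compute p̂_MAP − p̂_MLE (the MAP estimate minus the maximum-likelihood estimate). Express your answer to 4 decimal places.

MAP − MLE = -0.0934

Posterior is Beta(44, 17); MAP = (44−1)/(61−2) = 43/59 ≈ 0.72881.
MLE ignores the prior: p̂_MLE = k/n = 37/45 ≈ 0.82222.
Difference = 43/59 − 37/45 = -248/2655 ≈ -0.0934.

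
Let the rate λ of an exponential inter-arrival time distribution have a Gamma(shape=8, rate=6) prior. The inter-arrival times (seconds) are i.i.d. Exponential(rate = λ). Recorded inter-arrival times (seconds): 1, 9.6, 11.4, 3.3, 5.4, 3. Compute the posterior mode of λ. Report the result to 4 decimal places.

λ̂_MAP = 0.3275

The Exponential(rate=λ) likelihood is ∝ λ^n e^(−λΣtᵢ). Here n = 6 and Σtᵢ = 1 + 9.6 + 11.4 + 3.3 + 5.4 + 3 = 33.7.
Posterior ∝ λ^7e^(−6λ) · λ^6e^(−33.7λ) = λ^13e^(−39.7λ), i.e. Gamma(14, 39.7).
Mode = (a−1)/b = 13/39.7 ≈ 0.3275.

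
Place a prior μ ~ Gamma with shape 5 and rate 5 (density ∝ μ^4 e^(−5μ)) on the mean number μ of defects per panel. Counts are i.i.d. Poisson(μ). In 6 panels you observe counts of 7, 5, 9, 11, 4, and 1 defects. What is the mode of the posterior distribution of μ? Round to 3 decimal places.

μ̂_MAP = 3.727

Σxᵢ = 7+5+9+11+4+1 = 37, with n = 6.
Posterior ∝ μ^4e^(−5μ) · μ^37e^(−6μ) = μ^41e^(−11μ), i.e. Gamma(shape=42, rate=11).
The mode of a Gamma(a, b) with a ≥ 1 (shape–rate) is (a−1)/b = 41/11 ≈ 3.727.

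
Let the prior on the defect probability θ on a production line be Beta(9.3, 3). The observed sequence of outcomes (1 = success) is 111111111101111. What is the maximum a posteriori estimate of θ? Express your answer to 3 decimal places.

θ̂_MAP = 0.881

Prior: Beta(9.3, 3).
Data: 14 successes in 15 trials (from the sequence). The binomial likelihood contributes θ^14(1−θ)^1, so the posterior is Beta(9.3+14, 3+1) = Beta(23.3, 4).
For Beta(a, b) with a, b > 1 the mode is (a−1)/(a+b−2) = 22.3/25.3 ≈ 0.881.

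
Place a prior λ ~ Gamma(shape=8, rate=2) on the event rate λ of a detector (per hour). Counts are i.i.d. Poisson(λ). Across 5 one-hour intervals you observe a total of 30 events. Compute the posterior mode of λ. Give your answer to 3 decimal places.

λ̂_MAP = 5.286

Σxᵢ = 30, n = 5.
Posterior ∝ λ^7e^(−2λ) · λ^30e^(−5λ) = λ^37e^(−7λ), i.e. Gamma(shape=38, rate=7).
The mode of a Gamma(a, b) with a ≥ 1 (shape–rate) is (a−1)/b = 37/7 ≈ 5.286.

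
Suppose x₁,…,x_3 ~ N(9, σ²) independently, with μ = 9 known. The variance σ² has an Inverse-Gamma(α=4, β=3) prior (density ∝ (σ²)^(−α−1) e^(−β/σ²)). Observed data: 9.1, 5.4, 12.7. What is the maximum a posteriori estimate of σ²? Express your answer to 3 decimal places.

σ̂²_MAP = 2.512

Sum of squared deviations about the known mean: SS = (9.1−9)² + (5.4−9)² + (12.7−9)² = 26.66.
The Normal likelihood contributes (σ²)^(−n/2) exp(−SS/(2σ²)), so the posterior is Inverse-Gamma(α + n/2, β + SS/2) = Inverse-Gamma(5.5, 16.33).
The mode of Inverse-Gamma(a, b) is b/(a+1) = 16.33/6.5 ≈ 2.512.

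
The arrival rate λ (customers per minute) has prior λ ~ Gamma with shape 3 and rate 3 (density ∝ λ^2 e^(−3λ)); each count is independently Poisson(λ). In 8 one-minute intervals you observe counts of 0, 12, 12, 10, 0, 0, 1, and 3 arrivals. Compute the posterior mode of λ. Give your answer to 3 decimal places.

λ̂_MAP = 3.636

Σxᵢ = 0+12+12+10+0+0+1+3 = 38, with n = 8.
Posterior ∝ λ^2e^(−3λ) · λ^38e^(−8λ) = λ^40e^(−11λ), i.e. Gamma(shape=41, rate=11).
The mode of a Gamma(a, b) with a ≥ 1 (shape–rate) is (a−1)/b = 40/11 ≈ 3.636.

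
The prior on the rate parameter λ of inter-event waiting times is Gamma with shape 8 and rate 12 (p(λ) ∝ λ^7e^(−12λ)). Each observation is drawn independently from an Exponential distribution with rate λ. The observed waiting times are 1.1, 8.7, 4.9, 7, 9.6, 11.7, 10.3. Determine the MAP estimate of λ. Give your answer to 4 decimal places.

λ̂_MAP = 0.2144

The Exponential(rate=λ) likelihood is ∝ λ^n e^(−λΣtᵢ). Here n = 7 and Σtᵢ = 1.1 + 8.7 + 4.9 + 7 + 9.6 + 11.7 + 10.3 = 53.3.
Posterior ∝ λ^7e^(−12λ) · λ^7e^(−53.3λ) = λ^14e^(−65.3λ), i.e. Gamma(15, 65.3).
Mode = (a−1)/b = 14/65.3 ≈ 0.2144.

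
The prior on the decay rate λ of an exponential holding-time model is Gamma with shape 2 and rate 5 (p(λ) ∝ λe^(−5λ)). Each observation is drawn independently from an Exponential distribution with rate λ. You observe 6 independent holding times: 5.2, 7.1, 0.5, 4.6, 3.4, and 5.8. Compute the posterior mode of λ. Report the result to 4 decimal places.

The Exponential(rate=λ) likelihood is ∝ λ^n e^(−λΣtᵢ). Here n = 6 and Σtᵢ = 5.2 + 7.1 + 0.5 + 4.6 + 3.4 + 5.8 = 26.6.
Posterior ∝ λe^(−5λ) · λ^6e^(−26.6λ) = λ^7e^(−31.6λ), i.e. Gamma(8, 31.6).
Mode = (a−1)/b = 7/31.6 ≈ 0.2215.

λ̂_MAP = 0.2215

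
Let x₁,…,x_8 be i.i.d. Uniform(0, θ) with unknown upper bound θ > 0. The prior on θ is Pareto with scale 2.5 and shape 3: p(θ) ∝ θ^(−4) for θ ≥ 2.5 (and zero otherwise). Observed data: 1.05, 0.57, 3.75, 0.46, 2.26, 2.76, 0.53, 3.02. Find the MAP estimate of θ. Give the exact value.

The Uniform(0, θ) likelihood is θ^(−n) for θ ≥ max(xᵢ), zero otherwise. Here max(xᵢ) = 3.75.
Posterior ∝ θ^(−4) · θ^(−8) = θ^(−12) on θ ≥ max(2.5, 3.75) = 3.75.
This density is strictly decreasing in θ, so the posterior mode lies at the lower boundary of the support.

θ̂_MAP = 3.75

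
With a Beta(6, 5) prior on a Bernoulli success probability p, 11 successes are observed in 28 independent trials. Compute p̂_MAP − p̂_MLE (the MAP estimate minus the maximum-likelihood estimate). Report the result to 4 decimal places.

Posterior is Beta(17, 22); MAP = (17−1)/(39−2) = 16/37 ≈ 0.43243.
MLE ignores the prior: p̂_MLE = k/n = 11/28 ≈ 0.39286.
Difference = 16/37 − 11/28 = 41/1036 ≈ 0.0396.

MAP − MLE = 0.0396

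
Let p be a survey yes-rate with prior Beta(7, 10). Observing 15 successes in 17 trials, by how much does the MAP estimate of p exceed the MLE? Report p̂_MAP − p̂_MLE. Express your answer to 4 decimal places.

Posterior is Beta(22, 12); MAP = (22−1)/(34−2) = 21/32 ≈ 0.65625.
MLE ignores the prior: p̂_MLE = k/n = 15/17 ≈ 0.88235.
Difference = 21/32 − 15/17 = -123/544 ≈ -0.2261.

MAP − MLE = -0.2261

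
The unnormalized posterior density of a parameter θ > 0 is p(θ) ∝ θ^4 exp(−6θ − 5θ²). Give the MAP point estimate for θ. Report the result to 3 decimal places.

θ̂_MAP = 0.400

ℓ'(θ) = 4/θ − 6 − 10θ. Setting this to zero and multiplying by θ: 10θ² + 6θ − 4 = 0.
θ = (−6 + √(6² + 4·10·4)) / (2·10) = (−6 + √196) / 20 = (−6 + 14)/20 = 2/5.
ℓ''(θ) = −4/θ² − 10 < 0, confirming a maximum.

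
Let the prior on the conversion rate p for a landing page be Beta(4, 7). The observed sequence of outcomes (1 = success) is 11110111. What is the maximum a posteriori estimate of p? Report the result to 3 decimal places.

p̂_MAP = 0.588

Prior: Beta(4, 7).
Data: 7 successes in 8 trials (from the sequence). The binomial likelihood contributes p^7(1−p)^1, so the posterior is Beta(4+7, 7+1) = Beta(11, 8).
For Beta(a, b) with a, b > 1 the mode is (a−1)/(a+b−2) = 10/17 ≈ 0.588.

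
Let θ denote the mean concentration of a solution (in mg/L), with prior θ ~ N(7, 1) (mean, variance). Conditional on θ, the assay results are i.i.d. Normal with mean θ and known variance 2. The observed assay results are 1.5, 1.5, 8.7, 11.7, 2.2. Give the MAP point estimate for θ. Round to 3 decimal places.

θ̂_MAP = 5.657

n = 5; x̄ = (1.5 + 1.5 + 8.7 + 11.7 + 2.2)/5 = 25.6/5 = 5.12.
For a Normal prior and Normal likelihood with known variance, the posterior is Normal; its mode equals its mean, the precision-weighted average.
Prior precision 1/σ₀² = 1/1 = 1; data precision n/σ² = 5/2 = 2.5.
θ̂ = (1·7 + 2.5·5.12) / (1 + 2.5) = 19.8/3.5 = 198/35 ≈ 5.657.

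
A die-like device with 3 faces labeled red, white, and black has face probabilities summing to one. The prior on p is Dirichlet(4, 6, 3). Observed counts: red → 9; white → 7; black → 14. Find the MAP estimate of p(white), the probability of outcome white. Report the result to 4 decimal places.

MAP estimate of p(white) = 0.3000

The posterior is Dirichlet(αᵢ + nᵢ) = Dirichlet(13, 13, 17).
For a Dirichlet(a₁,…,a_K) with all aᵢ > 1, the mode has j-th component (aⱼ − 1)/(Σaᵢ − K).
Here Σaᵢ = 43 and K = 3, so p(white) = (13 − 1)/(43 − 3) = 12/40 ≈ 0.3000.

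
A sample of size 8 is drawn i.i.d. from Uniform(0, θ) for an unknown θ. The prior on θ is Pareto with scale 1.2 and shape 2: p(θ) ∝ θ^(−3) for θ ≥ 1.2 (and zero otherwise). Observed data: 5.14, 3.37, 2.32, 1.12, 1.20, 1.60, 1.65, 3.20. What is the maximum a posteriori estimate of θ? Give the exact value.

The Uniform(0, θ) likelihood is θ^(−n) for θ ≥ max(xᵢ), zero otherwise. Here max(xᵢ) = 5.14.
Posterior ∝ θ^(−3) · θ^(−8) = θ^(−11) on θ ≥ max(1.2, 5.14) = 5.14.
This density is strictly decreasing in θ, so the posterior mode lies at the lower boundary of the support.

θ̂_MAP = 5.14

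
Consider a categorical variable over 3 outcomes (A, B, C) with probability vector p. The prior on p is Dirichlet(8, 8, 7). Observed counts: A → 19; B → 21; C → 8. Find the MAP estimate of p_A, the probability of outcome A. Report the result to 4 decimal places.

MAP estimate of p_A = 0.3824

The posterior is Dirichlet(αᵢ + nᵢ) = Dirichlet(27, 29, 15).
For a Dirichlet(a₁,…,a_K) with all aᵢ > 1, the mode has j-th component (aⱼ − 1)/(Σaᵢ − K).
Here Σaᵢ = 71 and K = 3, so p_A = (27 − 1)/(71 − 3) = 26/68 ≈ 0.3824.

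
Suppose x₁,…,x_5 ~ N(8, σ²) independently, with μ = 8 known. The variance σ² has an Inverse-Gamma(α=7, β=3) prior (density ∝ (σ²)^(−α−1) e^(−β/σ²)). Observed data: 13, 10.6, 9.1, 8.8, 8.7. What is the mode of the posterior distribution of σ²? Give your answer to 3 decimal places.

Sum of squared deviations about the known mean: SS = (13−8)² + (10.6−8)² + (9.1−8)² + (8.8−8)² + (8.7−8)² = 34.1.
The Normal likelihood contributes (σ²)^(−n/2) exp(−SS/(2σ²)), so the posterior is Inverse-Gamma(α + n/2, β + SS/2) = Inverse-Gamma(9.5, 20.05).
The mode of Inverse-Gamma(a, b) is b/(a+1) = 20.05/10.5 ≈ 1.910.

σ̂²_MAP = 1.910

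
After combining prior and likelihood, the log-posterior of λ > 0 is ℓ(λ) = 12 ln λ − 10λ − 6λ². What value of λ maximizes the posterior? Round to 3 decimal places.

λ̂_MAP = 0.667

ℓ'(λ) = 12/λ − 10 − 12λ. Setting this to zero and multiplying by λ: 12λ² + 10λ − 12 = 0.
λ = (−10 + √(10² + 4·12·12)) / (2·12) = (−10 + √676) / 24 = (−10 + 26)/24 = 2/3.
ℓ''(λ) = −12/λ² − 12 < 0, confirming a maximum.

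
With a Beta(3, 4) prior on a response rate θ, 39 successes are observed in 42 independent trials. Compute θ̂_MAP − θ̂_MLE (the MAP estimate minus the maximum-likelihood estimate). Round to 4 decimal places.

Posterior is Beta(42, 7); MAP = (42−1)/(49−2) = 41/47 ≈ 0.87234.
MLE ignores the prior: θ̂_MLE = k/n = 39/42 ≈ 0.92857.
Difference = 41/47 − 39/42 = -37/658 ≈ -0.0562.

MAP − MLE = -0.0562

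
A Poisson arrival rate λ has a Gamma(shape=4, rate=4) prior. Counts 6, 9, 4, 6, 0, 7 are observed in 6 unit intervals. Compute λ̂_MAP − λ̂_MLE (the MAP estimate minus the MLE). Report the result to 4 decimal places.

Σxᵢ = 32. Posterior is Gamma(36, 10); MAP = (36−1)/10 = 35/10 ≈ 3.50000.
MLE = x̄ = 32/6 ≈ 5.33333.
Difference = 35/10 − 32/6 = -11/6 ≈ -1.8333.

MAP − MLE = -1.8333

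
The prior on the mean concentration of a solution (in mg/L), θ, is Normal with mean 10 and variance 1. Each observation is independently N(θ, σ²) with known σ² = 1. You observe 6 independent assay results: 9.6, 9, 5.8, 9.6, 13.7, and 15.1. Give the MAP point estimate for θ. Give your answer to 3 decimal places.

θ̂_MAP = 10.400

n = 6; x̄ = (9.6 + 9 + 5.8 + 9.6 + 13.7 + 15.1)/6 = 62.8/6 = 157/15 ≈ 10.4667.
For a Normal prior and Normal likelihood with known variance, the posterior is Normal; its mode equals its mean, the precision-weighted average.
Prior precision 1/σ₀² = 1/1 = 1; data precision n/σ² = 6/1 = 6.
θ̂ = (1·10 + 6·(157/15)) / (1 + 6) = 72.8/7 = 10.400.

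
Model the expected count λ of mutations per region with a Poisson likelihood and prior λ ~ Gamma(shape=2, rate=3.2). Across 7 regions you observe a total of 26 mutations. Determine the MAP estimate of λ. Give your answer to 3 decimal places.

Σxᵢ = 26, n = 7.
Posterior ∝ λe^(−3.2λ) · λ^26e^(−7λ) = λ^27e^(−10.2λ), i.e. Gamma(shape=28, rate=10.2).
The mode of a Gamma(a, b) with a ≥ 1 (shape–rate) is (a−1)/b = 27/10.2 ≈ 2.647.

λ̂_MAP = 2.647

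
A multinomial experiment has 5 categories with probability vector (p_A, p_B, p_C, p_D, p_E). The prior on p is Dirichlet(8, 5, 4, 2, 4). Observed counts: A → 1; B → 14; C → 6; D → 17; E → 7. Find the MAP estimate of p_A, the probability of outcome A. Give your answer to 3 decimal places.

MAP estimate of p_A = 0.127

The posterior is Dirichlet(αᵢ + nᵢ) = Dirichlet(9, 19, 10, 19, 11).
For a Dirichlet(a₁,…,a_K) with all aᵢ > 1, the mode has j-th component (aⱼ − 1)/(Σaᵢ − K).
Here Σaᵢ = 68 and K = 5, so p_A = (9 − 1)/(68 − 5) = 8/63 ≈ 0.127.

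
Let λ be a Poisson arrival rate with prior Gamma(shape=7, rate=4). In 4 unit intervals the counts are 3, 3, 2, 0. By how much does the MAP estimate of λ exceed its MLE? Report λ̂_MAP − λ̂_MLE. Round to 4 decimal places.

Σxᵢ = 8. Posterior is Gamma(15, 8); MAP = (15−1)/8 = 14/8 ≈ 1.75000.
MLE = x̄ = 8/4 ≈ 2.00000.
Difference = 14/8 − 8/4 = -1/4 ≈ -0.2500.

MAP − MLE = -0.2500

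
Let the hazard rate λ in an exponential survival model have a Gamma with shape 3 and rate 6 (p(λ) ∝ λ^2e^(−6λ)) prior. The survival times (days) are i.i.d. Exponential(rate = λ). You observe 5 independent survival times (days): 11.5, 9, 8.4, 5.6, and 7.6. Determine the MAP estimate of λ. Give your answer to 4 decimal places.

λ̂_MAP = 0.1455

The Exponential(rate=λ) likelihood is ∝ λ^n e^(−λΣtᵢ). Here n = 5 and Σtᵢ = 11.5 + 9 + 8.4 + 5.6 + 7.6 = 42.1.
Posterior ∝ λ^2e^(−6λ) · λ^5e^(−42.1λ) = λ^7e^(−48.1λ), i.e. Gamma(8, 48.1).
Mode = (a−1)/b = 7/48.1 ≈ 0.1455.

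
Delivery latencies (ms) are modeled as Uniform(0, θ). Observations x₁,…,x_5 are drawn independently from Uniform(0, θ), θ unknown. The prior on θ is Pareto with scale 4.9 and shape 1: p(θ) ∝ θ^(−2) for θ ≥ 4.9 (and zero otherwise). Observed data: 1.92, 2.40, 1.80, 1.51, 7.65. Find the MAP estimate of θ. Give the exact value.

The Uniform(0, θ) likelihood is θ^(−n) for θ ≥ max(xᵢ), zero otherwise. Here max(xᵢ) = 7.65.
Posterior ∝ θ^(−2) · θ^(−5) = θ^(−7) on θ ≥ max(4.9, 7.65) = 7.65.
This density is strictly decreasing in θ, so the posterior mode lies at the lower boundary of the support.

θ̂_MAP = 7.65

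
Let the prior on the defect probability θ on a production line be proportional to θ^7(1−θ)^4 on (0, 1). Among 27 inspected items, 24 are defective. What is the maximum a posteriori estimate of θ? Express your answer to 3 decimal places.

The prior density ∝ θ^7(1−θ)^4 is the kernel of Beta(8, 5).
Data: 24 successes in 27 trials. The binomial likelihood contributes θ^24(1−θ)^3, so the posterior is Beta(8+24, 5+3) = Beta(32, 8).
For Beta(a, b) with a, b > 1 the mode is (a−1)/(a+b−2) = 31/38 ≈ 0.816.

θ̂_MAP = 0.816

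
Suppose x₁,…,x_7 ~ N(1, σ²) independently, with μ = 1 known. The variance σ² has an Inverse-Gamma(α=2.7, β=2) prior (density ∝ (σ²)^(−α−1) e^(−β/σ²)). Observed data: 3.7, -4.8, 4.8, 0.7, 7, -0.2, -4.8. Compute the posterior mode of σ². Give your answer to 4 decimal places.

σ̂²_MAP = 9.0653

Sum of squared deviations about the known mean: SS = (3.7−1)² + (-4.8−1)² + (4.8−1)² + (0.7−1)² + (7−1)² + (-0.2−1)² + (-4.8−1)² = 126.54.
The Normal likelihood contributes (σ²)^(−n/2) exp(−SS/(2σ²)), so the posterior is Inverse-Gamma(α + n/2, β + SS/2) = Inverse-Gamma(6.2, 65.27).
The mode of Inverse-Gamma(a, b) is b/(a+1) = 65.27/7.2 ≈ 9.0653.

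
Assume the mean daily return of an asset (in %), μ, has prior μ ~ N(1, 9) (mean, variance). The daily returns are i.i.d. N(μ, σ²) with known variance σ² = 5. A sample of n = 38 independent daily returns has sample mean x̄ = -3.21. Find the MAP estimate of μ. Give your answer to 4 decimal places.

μ̂_MAP = -3.1493

n = 38, x̄ = -3.21.
For a Normal prior and Normal likelihood with known variance, the posterior is Normal; its mode equals its mean, the precision-weighted average.
Prior precision 1/σ₀² = 1/9; data precision n/σ² = 38/5 = 7.6.
μ̂ = ((1/9)·1 + 7.6·(-3.21)) / (1/9 + 7.6) = (-54641/2250)/(347/45) = -54641/17350 ≈ -3.1493.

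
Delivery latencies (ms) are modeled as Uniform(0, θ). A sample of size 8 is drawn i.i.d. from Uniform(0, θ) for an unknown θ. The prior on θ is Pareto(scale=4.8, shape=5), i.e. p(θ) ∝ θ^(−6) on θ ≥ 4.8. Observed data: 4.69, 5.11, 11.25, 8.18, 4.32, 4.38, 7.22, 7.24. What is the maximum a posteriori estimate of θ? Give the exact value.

The Uniform(0, θ) likelihood is θ^(−n) for θ ≥ max(xᵢ), zero otherwise. Here max(xᵢ) = 11.25.
Posterior ∝ θ^(−6) · θ^(−8) = θ^(−14) on θ ≥ max(4.8, 11.25) = 11.25.
This density is strictly decreasing in θ, so the posterior mode lies at the lower boundary of the support.

θ̂_MAP = 11.25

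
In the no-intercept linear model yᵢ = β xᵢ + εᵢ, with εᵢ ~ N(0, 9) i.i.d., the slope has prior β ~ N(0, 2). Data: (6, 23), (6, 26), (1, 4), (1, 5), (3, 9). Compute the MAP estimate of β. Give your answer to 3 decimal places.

β̂_MAP = 3.771

log p(β | y) = −Σ(yᵢ − βxᵢ)²/(2·9) − β²/(2·2) + const.
Setting the derivative to zero: Σxᵢ(yᵢ − βxᵢ)/9 − β/2 = 0, so β = Σxᵢyᵢ / (Σxᵢ² + σ²/τ²).
Σxᵢyᵢ = 6·23 + 6·26 + 1·4 + 1·5 + 3·9 = 330; Σxᵢ² = 83; σ²/τ² = 4.5.
β̂_MAP = 330 / (83 + 4.5) = 330/87.5 ≈ 3.771.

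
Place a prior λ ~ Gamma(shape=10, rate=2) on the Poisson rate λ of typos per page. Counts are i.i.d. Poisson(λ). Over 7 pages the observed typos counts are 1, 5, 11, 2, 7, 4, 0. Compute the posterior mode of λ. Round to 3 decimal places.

λ̂_MAP = 4.333

Σxᵢ = 1+5+11+2+7+4+0 = 30, with n = 7.
Posterior ∝ λ^9e^(−2λ) · λ^30e^(−7λ) = λ^39e^(−9λ), i.e. Gamma(shape=40, rate=9).
The mode of a Gamma(a, b) with a ≥ 1 (shape–rate) is (a−1)/b = 39/9 ≈ 4.333.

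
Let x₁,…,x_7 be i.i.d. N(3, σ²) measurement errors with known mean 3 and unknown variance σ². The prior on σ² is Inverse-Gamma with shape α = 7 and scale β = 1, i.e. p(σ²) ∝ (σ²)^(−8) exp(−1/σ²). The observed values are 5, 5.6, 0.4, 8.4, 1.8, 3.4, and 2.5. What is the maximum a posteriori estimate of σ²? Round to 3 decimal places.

Sum of squared deviations about the known mean: SS = (5−3)² + (5.6−3)² + (0.4−3)² + (8.4−3)² + (1.8−3)² + (3.4−3)² + (2.5−3)² = 48.53.
The Normal likelihood contributes (σ²)^(−n/2) exp(−SS/(2σ²)), so the posterior is Inverse-Gamma(α + n/2, β + SS/2) = Inverse-Gamma(10.5, 25.265).
The mode of Inverse-Gamma(a, b) is b/(a+1) = 25.265/11.5 ≈ 2.197.

σ̂²_MAP = 2.197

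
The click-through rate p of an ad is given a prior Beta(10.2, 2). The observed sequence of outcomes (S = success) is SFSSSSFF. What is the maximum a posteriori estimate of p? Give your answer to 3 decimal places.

Prior: Beta(10.2, 2).
Data: 5 successes in 8 trials (from the sequence). The binomial likelihood contributes p^5(1−p)^3, so the posterior is Beta(10.2+5, 2+3) = Beta(15.2, 5).
For Beta(a, b) with a, b > 1 the mode is (a−1)/(a+b−2) = 14.2/18.2 ≈ 0.780.

p̂_MAP = 0.780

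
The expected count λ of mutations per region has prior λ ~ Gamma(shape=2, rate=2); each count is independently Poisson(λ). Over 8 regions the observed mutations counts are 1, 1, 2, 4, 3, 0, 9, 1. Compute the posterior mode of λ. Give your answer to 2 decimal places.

Σxᵢ = 1+1+2+4+3+0+9+1 = 21, with n = 8.
Posterior ∝ λe^(−2λ) · λ^21e^(−8λ) = λ^22e^(−10λ), i.e. Gamma(shape=23, rate=10).
The mode of a Gamma(a, b) with a ≥ 1 (shape–rate) is (a−1)/b = 22/10 ≈ 2.20.

λ̂_MAP = 2.20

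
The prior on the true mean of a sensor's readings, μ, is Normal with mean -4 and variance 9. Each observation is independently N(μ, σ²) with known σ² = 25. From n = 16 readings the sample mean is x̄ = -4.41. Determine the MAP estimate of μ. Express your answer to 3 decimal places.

μ̂_MAP = -4.349

n = 16, x̄ = -4.41.
For a Normal prior and Normal likelihood with known variance, the posterior is Normal; its mode equals its mean, the precision-weighted average.
Prior precision 1/σ₀² = 1/9; data precision n/σ² = 16/25 = 0.64.
μ̂ = ((1/9)·(-4) + 0.64·(-4.41)) / (1/9 + 0.64) = (-18376/5625)/(169/225) = -18376/4225 ≈ -4.349.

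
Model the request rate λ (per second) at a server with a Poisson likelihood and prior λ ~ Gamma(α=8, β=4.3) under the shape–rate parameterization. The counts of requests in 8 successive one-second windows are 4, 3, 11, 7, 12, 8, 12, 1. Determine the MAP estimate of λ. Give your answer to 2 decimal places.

Σxᵢ = 4+3+11+7+12+8+12+1 = 58, with n = 8.
Posterior ∝ λ^7e^(−4.3λ) · λ^58e^(−8λ) = λ^65e^(−12.3λ), i.e. Gamma(shape=66, rate=12.3).
The mode of a Gamma(a, b) with a ≥ 1 (shape–rate) is (a−1)/b = 65/12.3 ≈ 5.28.

λ̂_MAP = 5.28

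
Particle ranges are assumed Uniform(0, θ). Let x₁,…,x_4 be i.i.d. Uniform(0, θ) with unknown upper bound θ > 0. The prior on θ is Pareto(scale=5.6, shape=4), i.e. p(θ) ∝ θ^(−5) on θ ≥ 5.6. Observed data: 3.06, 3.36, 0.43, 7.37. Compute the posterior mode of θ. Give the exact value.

θ̂_MAP = 7.37

The Uniform(0, θ) likelihood is θ^(−n) for θ ≥ max(xᵢ), zero otherwise. Here max(xᵢ) = 7.37.
Posterior ∝ θ^(−5) · θ^(−4) = θ^(−9) on θ ≥ max(5.6, 7.37) = 7.37.
This density is strictly decreasing in θ, so the posterior mode lies at the lower boundary of the support.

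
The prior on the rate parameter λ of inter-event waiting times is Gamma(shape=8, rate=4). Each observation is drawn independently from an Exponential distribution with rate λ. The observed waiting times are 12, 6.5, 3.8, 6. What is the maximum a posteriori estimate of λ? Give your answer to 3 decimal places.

The Exponential(rate=λ) likelihood is ∝ λ^n e^(−λΣtᵢ). Here n = 4 and Σtᵢ = 12 + 6.5 + 3.8 + 6 = 28.3.
Posterior ∝ λ^7e^(−4λ) · λ^4e^(−28.3λ) = λ^11e^(−32.3λ), i.e. Gamma(12, 32.3).
Mode = (a−1)/b = 11/32.3 ≈ 0.341.

λ̂_MAP = 0.341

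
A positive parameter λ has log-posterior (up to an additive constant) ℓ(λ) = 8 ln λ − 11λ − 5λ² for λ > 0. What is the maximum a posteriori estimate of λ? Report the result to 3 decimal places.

ℓ'(λ) = 8/λ − 11 − 10λ. Setting this to zero and multiplying by λ: 10λ² + 11λ − 8 = 0.
λ = (−11 + √(11² + 4·10·8)) / (2·10) = (−11 + √441) / 20 = (−11 + 21)/20 = 1/2.
ℓ''(λ) = −8/λ² − 10 < 0, confirming a maximum.

λ̂_MAP = 0.500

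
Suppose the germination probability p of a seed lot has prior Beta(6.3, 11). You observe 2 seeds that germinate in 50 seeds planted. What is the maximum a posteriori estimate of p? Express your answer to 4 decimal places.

p̂_MAP = 0.1118

Prior: Beta(6.3, 11).
Data: 2 successes in 50 trials. The binomial likelihood contributes p^2(1−p)^48, so the posterior is Beta(6.3+2, 11+48) = Beta(8.3, 59).
For Beta(a, b) with a, b > 1 the mode is (a−1)/(a+b−2) = 7.3/65.3 ≈ 0.1118.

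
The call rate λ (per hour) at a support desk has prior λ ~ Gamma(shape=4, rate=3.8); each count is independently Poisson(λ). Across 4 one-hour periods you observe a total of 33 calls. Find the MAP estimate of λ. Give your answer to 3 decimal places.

λ̂_MAP = 4.615

Σxᵢ = 33, n = 4.
Posterior ∝ λ^3e^(−3.8λ) · λ^33e^(−4λ) = λ^36e^(−7.8λ), i.e. Gamma(shape=37, rate=7.8).
The mode of a Gamma(a, b) with a ≥ 1 (shape–rate) is (a−1)/b = 36/7.8 ≈ 4.615.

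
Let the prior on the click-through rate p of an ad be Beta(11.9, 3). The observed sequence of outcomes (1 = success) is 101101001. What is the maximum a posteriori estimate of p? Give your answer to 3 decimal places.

p̂_MAP = 0.726

Prior: Beta(11.9, 3).
Data: 5 successes in 9 trials (from the sequence). The binomial likelihood contributes p^5(1−p)^4, so the posterior is Beta(11.9+5, 3+4) = Beta(16.9, 7).
For Beta(a, b) with a, b > 1 the mode is (a−1)/(a+b−2) = 15.9/21.9 ≈ 0.726.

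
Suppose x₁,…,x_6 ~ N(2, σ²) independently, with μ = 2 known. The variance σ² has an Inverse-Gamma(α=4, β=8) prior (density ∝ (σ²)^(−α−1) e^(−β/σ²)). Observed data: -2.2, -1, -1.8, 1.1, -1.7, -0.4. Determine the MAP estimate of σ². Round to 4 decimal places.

σ̂²_MAP = 4.8338

Sum of squared deviations about the known mean: SS = (-2.2−2)² + (-1−2)² + (-1.8−2)² + (1.1−2)² + (-1.7−2)² + (-0.4−2)² = 61.34.
The Normal likelihood contributes (σ²)^(−n/2) exp(−SS/(2σ²)), so the posterior is Inverse-Gamma(α + n/2, β + SS/2) = Inverse-Gamma(7, 38.67).
The mode of Inverse-Gamma(a, b) is b/(a+1) = 38.67/8 ≈ 4.8338.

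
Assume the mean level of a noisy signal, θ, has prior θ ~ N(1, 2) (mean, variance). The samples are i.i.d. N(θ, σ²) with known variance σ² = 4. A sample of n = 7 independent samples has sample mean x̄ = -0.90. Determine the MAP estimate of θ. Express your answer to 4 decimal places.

n = 7, x̄ = -0.90.
For a Normal prior and Normal likelihood with known variance, the posterior is Normal; its mode equals its mean, the precision-weighted average.
Prior precision 1/σ₀² = 1/2 = 0.5; data precision n/σ² = 7/4 = 1.75.
θ̂ = (0.5·1 + 1.75·(-0.9)) / (0.5 + 1.75) = (-1.075)/2.25 = -43/90 ≈ -0.4778.

θ̂_MAP = -0.4778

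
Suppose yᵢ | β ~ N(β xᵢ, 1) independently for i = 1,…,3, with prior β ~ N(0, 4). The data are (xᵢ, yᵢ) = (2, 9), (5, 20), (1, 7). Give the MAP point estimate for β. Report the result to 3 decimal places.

β̂_MAP = 4.132

log p(β | y) = −Σ(yᵢ − βxᵢ)²/(2·1) − β²/(2·4) + const.
Setting the derivative to zero: Σxᵢ(yᵢ − βxᵢ)/1 − β/4 = 0, so β = Σxᵢyᵢ / (Σxᵢ² + σ²/τ²).
Σxᵢyᵢ = 2·9 + 5·20 + 1·7 = 125; Σxᵢ² = 30; σ²/τ² = 0.25.
β̂_MAP = 125 / (30 + 0.25) = 125/30.25 ≈ 4.132.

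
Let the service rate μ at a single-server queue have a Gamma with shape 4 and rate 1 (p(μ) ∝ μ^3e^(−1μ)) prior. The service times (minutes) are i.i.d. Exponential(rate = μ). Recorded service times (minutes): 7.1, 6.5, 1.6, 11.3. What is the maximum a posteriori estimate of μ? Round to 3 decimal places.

The Exponential(rate=μ) likelihood is ∝ μ^n e^(−μΣtᵢ). Here n = 4 and Σtᵢ = 7.1 + 6.5 + 1.6 + 11.3 = 26.5.
Posterior ∝ μ^3e^(−1μ) · μ^4e^(−26.5μ) = μ^7e^(−27.5μ), i.e. Gamma(8, 27.5).
Mode = (a−1)/b = 7/27.5 ≈ 0.255.

μ̂_MAP = 0.255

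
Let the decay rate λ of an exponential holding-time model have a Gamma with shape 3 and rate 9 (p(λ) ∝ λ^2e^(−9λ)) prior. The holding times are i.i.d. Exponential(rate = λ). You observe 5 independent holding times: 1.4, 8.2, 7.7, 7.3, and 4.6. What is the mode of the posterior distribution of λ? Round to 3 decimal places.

The Exponential(rate=λ) likelihood is ∝ λ^n e^(−λΣtᵢ). Here n = 5 and Σtᵢ = 1.4 + 8.2 + 7.7 + 7.3 + 4.6 = 29.2.
Posterior ∝ λ^2e^(−9λ) · λ^5e^(−29.2λ) = λ^7e^(−38.2λ), i.e. Gamma(8, 38.2).
Mode = (a−1)/b = 7/38.2 ≈ 0.183.

λ̂_MAP = 0.183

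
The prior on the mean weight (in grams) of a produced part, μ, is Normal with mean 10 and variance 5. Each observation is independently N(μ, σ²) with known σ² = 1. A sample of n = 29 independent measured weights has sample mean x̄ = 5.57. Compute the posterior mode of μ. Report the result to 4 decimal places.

μ̂_MAP = 5.6003

n = 29, x̄ = 5.57.
For a Normal prior and Normal likelihood with known variance, the posterior is Normal; its mode equals its mean, the precision-weighted average.
Prior precision 1/σ₀² = 1/5 = 0.2; data precision n/σ² = 29/1 = 29.
μ̂ = (0.2·10 + 29·5.57) / (0.2 + 29) = 163.53/29.2 = 16353/2920 ≈ 5.6003.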